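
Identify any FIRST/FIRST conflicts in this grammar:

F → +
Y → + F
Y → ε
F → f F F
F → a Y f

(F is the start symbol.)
A FIRST/FIRST conflict occurs when two productions N → α and N → β for the same non-terminal have FIRST(α) ∩ FIRST(β) ≠ ∅ (with ε ∈ FIRST of a nullable right-hand side, so two nullable alternatives also conflict).

Productions for F:
  F → +: FIRST = { '+' }
  F → f F F: FIRST = { 'f' }
  F → a Y f: FIRST = { 'a' }
Productions for Y:
  Y → + F: FIRST = { '+' }
  Y → ε: FIRST = { ε }

All alternatives of each non-terminal have pairwise disjoint FIRST sets.

Answer: No FIRST/FIRST conflicts.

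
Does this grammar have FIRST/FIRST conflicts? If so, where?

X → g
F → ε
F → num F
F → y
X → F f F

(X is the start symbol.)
No FIRST/FIRST conflicts.

A FIRST/FIRST conflict occurs when two productions N → α and N → β for the same non-terminal have FIRST(α) ∩ FIRST(β) ≠ ∅ (with ε ∈ FIRST of a nullable right-hand side, so two nullable alternatives also conflict).

FIRST sets of the non-terminals at (or reachable through a nullable prefix from) the front of some alternative:
  FIRST(F) = { 'num', 'y', ε }

Productions for X:
  X → g: FIRST = { 'g' }
  X → F f F: FIRST = { 'f', 'num', 'y' }
Productions for F:
  F → ε: FIRST = { ε }
  F → num F: FIRST = { 'num' }
  F → y: FIRST = { 'y' }

All alternatives of each non-terminal have pairwise disjoint FIRST sets.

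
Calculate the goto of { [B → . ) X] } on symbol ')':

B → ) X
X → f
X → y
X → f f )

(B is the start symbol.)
{ [B → ) . X], [X → . f f )], [X → . f], [X → . y] }

GOTO(I, ')') = CLOSURE({ [A → αX.β] : [A → α.Xβ] ∈ I, X = ')' })

Items with dot before ')', with the dot advanced:
  [B → . ) X] → [B → ) . X]
Closure of the advanced items:
  [B → ) . X] has the dot before X: add [X → . f], [X → . y], [X → . f f )]

GOTO = { [B → ) . X], [X → . f f )], [X → . f], [X → . y] }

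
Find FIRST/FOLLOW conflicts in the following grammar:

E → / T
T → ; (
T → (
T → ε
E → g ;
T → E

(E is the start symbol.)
No FIRST/FOLLOW conflicts.

A FIRST/FOLLOW conflict occurs when a non-terminal N has a nullable alternative N → β (β ⇒* ε) and another alternative N → α with FIRST(α) ∩ FOLLOW(N) ≠ ∅: on such a lookahead the parser cannot decide between expanding α and letting N vanish via β.

Nullable non-terminals: T.
FIRST sets used below: FIRST(E) = { '/', 'g' }

T: nullable alternative(s) T → ε; FOLLOW(T) = { $ }
  T → ; (: FIRST \ {ε} = { ';' } — disjoint from FOLLOW(T)
  T → (: FIRST \ {ε} = { '(' } — disjoint from FOLLOW(T)
  T → ε: FIRST \ {ε} = { } — this is the only nullable alternative, skip
  T → E: FIRST \ {ε} = { '/', 'g' } — disjoint from FOLLOW(T)

E has no nullable alternative, so no FIRST/FOLLOW check is needed there.

No FIRST/FOLLOW conflicts found.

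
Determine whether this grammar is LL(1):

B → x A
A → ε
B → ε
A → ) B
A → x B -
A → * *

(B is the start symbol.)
Yes, the grammar is LL(1).

A grammar is LL(1) if for each non-terminal N with multiple productions, the predict sets of those productions are pairwise disjoint, where PREDICT(N → α) = (FIRST(α) \ {ε}) ∪ (FOLLOW(N) if α ⇒* ε).

Relevant sets:
  FOLLOW(B) = { $, '-' }
  FOLLOW(A) = { $, '-' }

For B:
  PREDICT(B → x A) = { 'x' }
  PREDICT(B → ε) = { $, '-' }
For A:
  PREDICT(A → ε) = { $, '-' }
  PREDICT(A → ')' B) = { ')' }
  PREDICT(A → x B '-') = { 'x' }
  PREDICT(A → '*' '*') = { '*' }

All predict sets are disjoint. The grammar IS LL(1).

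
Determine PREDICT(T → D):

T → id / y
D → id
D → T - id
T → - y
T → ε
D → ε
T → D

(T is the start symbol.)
{ $, '-', 'id' }

PREDICT(T → D) = (FIRST(RHS) \ {ε}) ∪ (FOLLOW(T) if ε ∈ FIRST(RHS), i.e. RHS ⇒* ε)
FIRST(D) = { '-', 'id', ε }
FIRST(D) = { '-', 'id', ε }
ε ∈ FIRST(D) (the right-hand side is nullable), so add FOLLOW(T) = { $, '-' }
PREDICT(T → D) = { $, '-', 'id' }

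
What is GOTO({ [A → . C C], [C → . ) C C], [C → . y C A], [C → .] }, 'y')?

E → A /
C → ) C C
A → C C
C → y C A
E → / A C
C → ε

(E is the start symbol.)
{ [C → . ) C C], [C → . y C A], [C → .], [C → y . C A] }

GOTO(I, 'y') = CLOSURE({ [A → αX.β] : [A → α.Xβ] ∈ I, X = 'y' })

Items with dot before 'y', with the dot advanced:
  [C → . y C A] → [C → y . C A]
Closure of the advanced items:
  [C → y . C A] has the dot before C: add [C → . ) C C], [C → . y C A], [C → .]

GOTO = { [C → . ) C C], [C → . y C A], [C → .], [C → y . C A] }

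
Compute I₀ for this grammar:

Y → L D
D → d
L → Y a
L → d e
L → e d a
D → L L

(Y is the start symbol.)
{ [L → . Y a], [L → . d e], [L → . e d a], [Y → . L D], [Y' → . Y] }

First, augment the grammar with Y' → Y
I₀ = CLOSURE({ [Y' → . Y] }):
  [Y' → . Y] has the dot before Y: add [Y → . L D]
  [Y → . L D] has the dot before L: add [L → . Y a], [L → . d e], [L → . e d a]
No further items can be added.

I₀ = { [L → . Y a], [L → . d e], [L → . e d a], [Y → . L D], [Y' → . Y] }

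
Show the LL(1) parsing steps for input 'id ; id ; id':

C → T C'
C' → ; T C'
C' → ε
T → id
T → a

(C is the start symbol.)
LL(1) parsing maintains a stack (initially the start symbol over $) and the input. At each step: if the stack top is a terminal, match it against the current input token; if it is a non-terminal N, replace it with the RHS of M[N, lookahead] (the unique production whose predict set contains the lookahead).

Stack is shown with the top on the left.

Stack     Input           Action
--------------------------------
C $       id ; id ; id $  output C → T C'
T C' $    id ; id ; id $  output T → id
id C' $   id ; id ; id $  match 'id'
C' $      ; id ; id $     output C' → ; T C'
; T C' $  ; id ; id $     match ';'
T C' $    id ; id $       output T → id
id C' $   id ; id $       match 'id'
C' $      ; id $          output C' → ; T C'
; T C' $  ; id $          match ';'
T C' $    id $            output T → id
id C' $   id $            match 'id'
C' $      $               output C' → ε
$         $               accept

The string is accepted.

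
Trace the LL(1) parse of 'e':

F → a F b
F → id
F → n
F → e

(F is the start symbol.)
LL(1) parsing maintains a stack (initially the start symbol over $) and the input. At each step: if the stack top is a terminal, match it against the current input token; if it is a non-terminal N, replace it with the RHS of M[N, lookahead] (the unique production whose predict set contains the lookahead).

Stack is shown with the top on the left.

Stack  Input  Action
--------------------
F $    e $    output F → e
e $    e $    match 'e'
$      $      accept

The string is accepted.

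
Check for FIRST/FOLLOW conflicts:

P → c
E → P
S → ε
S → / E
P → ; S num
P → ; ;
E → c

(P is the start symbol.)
No FIRST/FOLLOW conflicts.

Nullable non-terminals: S.

S: nullable alternative(s) S → ε; FOLLOW(S) = { 'num' }
  S → ε: FIRST \ {ε} = { } — this is the only nullable alternative, skip
  S → / E: FIRST \ {ε} = { '/' } — disjoint from FOLLOW(S)

E, P have no nullable alternative, so no FIRST/FOLLOW check is needed there.

No FIRST/FOLLOW conflicts found.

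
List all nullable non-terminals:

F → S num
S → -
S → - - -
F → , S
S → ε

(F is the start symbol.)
A non-terminal is nullable if it can derive ε (the empty string): either it has an ε-production, or it has a production whose right-hand side consists entirely of nullable non-terminals.

ε-productions: S → ε
So S is immediately nullable.
No further non-terminal can be added: every production for the remaining non-terminals contains a terminal or a non-nullable non-terminal.
Nullable = { 'S' }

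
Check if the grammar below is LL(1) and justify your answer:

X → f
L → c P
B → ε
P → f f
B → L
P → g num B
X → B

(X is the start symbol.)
A grammar is LL(1) if for each non-terminal N with multiple productions, the predict sets of those productions are pairwise disjoint, where PREDICT(N → α) = (FIRST(α) \ {ε}) ∪ (FOLLOW(N) if α ⇒* ε).

Relevant sets:
  FIRST(B) = { 'c', ε }
  FIRST(L) = { 'c' }
  FOLLOW(X) = { $ }
  FOLLOW(B) = { $ }

For X:
  PREDICT(X → f) = { 'f' }
  PREDICT(X → B) = { $, 'c' }
For B:
  PREDICT(B → ε) = { $ }
  PREDICT(B → L) = { 'c' }
For P:
  PREDICT(P → f f) = { 'f' }
  PREDICT(P → g num B) = { 'g' }
L has a single production, so nothing to check there.

All predict sets are disjoint. The grammar IS LL(1).

Answer: Yes, the grammar is LL(1).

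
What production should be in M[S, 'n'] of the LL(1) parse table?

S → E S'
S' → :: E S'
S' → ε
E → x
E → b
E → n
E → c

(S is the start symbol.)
S → E S'

To find M[S, 'n'], we find productions for S where 'n' is in the predict set (PREDICT(N → α) = (FIRST(α) \ {ε}) ∪ (FOLLOW(N) if α ⇒* ε)).

Relevant sets:
  FIRST(E) = { 'b', 'c', 'n', 'x' }

S → E S': PREDICT = { 'b', 'c', 'n', 'x' }
  'n' is in predict set, so this production goes in M[S, 'n']

M[S, 'n'] = S → E S'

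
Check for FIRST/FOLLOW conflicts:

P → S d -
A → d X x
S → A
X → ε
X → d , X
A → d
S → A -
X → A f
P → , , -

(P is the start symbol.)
No FIRST/FOLLOW conflicts.

A FIRST/FOLLOW conflict occurs when a non-terminal N has a nullable alternative N → β (β ⇒* ε) and another alternative N → α with FIRST(α) ∩ FOLLOW(N) ≠ ∅: on such a lookahead the parser cannot decide between expanding α and letting N vanish via β.

Nullable non-terminals: X.
FIRST sets used below: FIRST(A) = { 'd' }

X: nullable alternative(s) X → ε; FOLLOW(X) = { 'x' }
  X → ε: FIRST \ {ε} = { } — this is the only nullable alternative, skip
  X → d , X: FIRST \ {ε} = { 'd' } — disjoint from FOLLOW(X)
  X → A f: FIRST \ {ε} = { 'd' } — disjoint from FOLLOW(X)

A, P, S have no nullable alternative, so no FIRST/FOLLOW check is needed there.

No FIRST/FOLLOW conflicts found.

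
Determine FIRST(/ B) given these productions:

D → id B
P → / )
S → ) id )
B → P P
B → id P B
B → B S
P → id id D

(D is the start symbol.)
To compute FIRST(/ B), process the symbols left to right:
Symbol / is a terminal. Add '/' and stop.
FIRST(/ B) = { '/' }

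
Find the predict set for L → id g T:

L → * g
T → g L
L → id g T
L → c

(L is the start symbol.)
{ 'id' }

PREDICT(L → id g T) = (FIRST(RHS) \ {ε}) ∪ (FOLLOW(L) if ε ∈ FIRST(RHS), i.e. RHS ⇒* ε)
FIRST(id g T) = { 'id' }
ε ∉ FIRST(id g T), so FOLLOW(L) is not added.
PREDICT(L → id g T) = { 'id' }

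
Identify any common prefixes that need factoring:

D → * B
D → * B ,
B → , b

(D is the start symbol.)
Left-factoring is needed when two productions for the same non-terminal
share a common prefix on the right-hand side.

Productions for D:
  D → * B
  D → * B ,

Found common prefix '* B' in productions for D

Answer: Yes, D has productions with common prefix '* B'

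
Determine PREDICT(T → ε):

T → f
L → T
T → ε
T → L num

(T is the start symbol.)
PREDICT(T → ε) = (FIRST(RHS) \ {ε}) ∪ (FOLLOW(T) if ε ∈ FIRST(RHS), i.e. RHS ⇒* ε)
The right-hand side is ε (FIRST(ε) = { ε }), so the predict set is FOLLOW(T) = { $, 'num' }
PREDICT(T → ε) = { $, 'num' }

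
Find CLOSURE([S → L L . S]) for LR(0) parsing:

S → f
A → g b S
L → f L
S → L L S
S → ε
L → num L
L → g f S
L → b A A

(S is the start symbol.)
{ [L → . b A A], [L → . f L], [L → . g f S], [L → . num L], [S → . L L S], [S → . f], [S → .], [S → L L . S] }

Start with: [S → L L . S]
  [S → L L . S] has the dot before S: add [S → . f], [S → . L L S], [S → .]
  [S → . L L S] has the dot before L: add [L → . f L], [L → . num L], [L → . g f S], [L → . b A A]
No further items can be added.

CLOSURE = { [L → . b A A], [L → . f L], [L → . g f S], [L → . num L], [S → . L L S], [S → . f], [S → .], [S → L L . S] }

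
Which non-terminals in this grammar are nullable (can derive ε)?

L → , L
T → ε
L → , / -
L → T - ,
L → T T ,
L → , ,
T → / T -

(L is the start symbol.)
{ 'T' }

A non-terminal is nullable if it can derive ε (the empty string): either it has an ε-production, or it has a production whose right-hand side consists entirely of nullable non-terminals.

ε-productions: T → ε
So T is immediately nullable.
No further non-terminal can be added: every production for the remaining non-terminals contains a terminal or a non-nullable non-terminal.
Nullable = { 'T' }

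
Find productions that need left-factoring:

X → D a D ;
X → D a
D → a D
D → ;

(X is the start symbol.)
Yes, X has productions with common prefix 'D a'

Left-factoring is needed when two productions for the same non-terminal
share a common prefix on the right-hand side.

Productions for X:
  X → D a D ;
  X → D a
Productions for D:
  D → a D
  D → ;

Found common prefix 'D a' in productions for X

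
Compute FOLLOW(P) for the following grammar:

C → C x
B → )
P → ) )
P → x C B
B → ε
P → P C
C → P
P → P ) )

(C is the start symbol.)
{ $, ')', 'x' }

In P → P C: P is followed by C, add FIRST(C) \ {ε} = { ')', 'x' }
In C → P: P is at the end, add FOLLOW(C)
In P → P ) ): P is followed by ')' ')', add FIRST(')' ')') \ {ε} = { ')' }

The FOLLOW sets referred to above (computed the same way, to a fixed point):
  FOLLOW(C) = { $, ')', 'x' }

Taking the union: FOLLOW(P) = { $, ')', 'x' }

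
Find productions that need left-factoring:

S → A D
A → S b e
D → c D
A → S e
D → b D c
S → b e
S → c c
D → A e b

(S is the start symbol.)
Left-factoring is needed when two productions for the same non-terminal
share a common prefix on the right-hand side.

Productions for S:
  S → A D
  S → b e
  S → c c
Productions for A:
  A → S b e
  A → S e
Productions for D:
  D → c D
  D → b D c
  D → A e b

Found common prefix 'S' in productions for A

Answer: Yes, A has productions with common prefix 'S'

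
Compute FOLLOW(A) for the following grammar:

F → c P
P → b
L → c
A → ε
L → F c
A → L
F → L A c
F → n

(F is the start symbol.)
{ 'c' }

To compute FOLLOW(A), find every occurrence of A on a right-hand side N → α A β: add FIRST(β) \ {ε}, and if β is empty or nullable also add FOLLOW(N). Iterate to a fixed point.

In F → L A c: A is followed by c, add FIRST(c) \ {ε} = { 'c' }

Taking the union: FOLLOW(A) = { 'c' }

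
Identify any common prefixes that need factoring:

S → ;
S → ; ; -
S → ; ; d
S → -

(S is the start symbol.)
Yes, S has productions with common prefix ';'

Left-factoring is needed when two productions for the same non-terminal
share a common prefix on the right-hand side.

Productions for S:
  S → ;
  S → ; ; -
  S → ; ; d
  S → -

Found common prefix ';' in productions for S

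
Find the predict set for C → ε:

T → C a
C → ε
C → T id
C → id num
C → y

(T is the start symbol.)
PREDICT(C → ε) = (FIRST(RHS) \ {ε}) ∪ (FOLLOW(C) if ε ∈ FIRST(RHS), i.e. RHS ⇒* ε)
The right-hand side is ε (FIRST(ε) = { ε }), so the predict set is FOLLOW(C) = { 'a' }
PREDICT(C → ε) = { 'a' }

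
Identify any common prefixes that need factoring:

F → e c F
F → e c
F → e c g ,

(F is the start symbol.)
Left-factoring is needed when two productions for the same non-terminal
share a common prefix on the right-hand side.

Productions for F:
  F → e c F
  F → e c
  F → e c g ,

Found common prefix 'e c' in productions for F

Answer: Yes, F has productions with common prefix 'e c'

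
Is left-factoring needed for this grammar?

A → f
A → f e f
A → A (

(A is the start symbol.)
Left-factoring is needed when two productions for the same non-terminal
share a common prefix on the right-hand side.

Productions for A:
  A → f
  A → f e f
  A → A (

Found common prefix 'f' in productions for A

Answer: Yes, A has productions with common prefix 'f'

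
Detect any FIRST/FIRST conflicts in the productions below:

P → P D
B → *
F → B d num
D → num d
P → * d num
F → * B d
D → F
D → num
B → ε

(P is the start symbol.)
A FIRST/FIRST conflict occurs when two productions N → α and N → β for the same non-terminal have FIRST(α) ∩ FIRST(β) ≠ ∅ (with ε ∈ FIRST of a nullable right-hand side, so two nullable alternatives also conflict).

FIRST sets of the non-terminals at (or reachable through a nullable prefix from) the front of some alternative:
  FIRST(P) = { '*' }
  FIRST(B) = { '*', ε }
  FIRST(F) = { '*', 'd' }

Productions for P:
  P → P D: FIRST = { '*' }
  P → * d num: FIRST = { '*' }
Productions for B:
  B → *: FIRST = { '*' }
  B → ε: FIRST = { ε }
Productions for F:
  F → B d num: FIRST = { '*', 'd' }
  F → * B d: FIRST = { '*' }
Productions for D:
  D → num d: FIRST = { 'num' }
  D → F: FIRST = { '*', 'd' }
  D → num: FIRST = { 'num' }

Conflict for P: P → P D and P → * d num
  Overlap: { '*' }
Conflict for F: F → B d num and F → * B d
  Overlap: { '*' }
Conflict for D: D → num d and D → num
  Overlap: { 'num' }

Answer: Yes. P → P D / P → '*' d num on { '*' }; F → B d num / F → '*' B d on { '*' }; D → num d / D → num on { 'num' }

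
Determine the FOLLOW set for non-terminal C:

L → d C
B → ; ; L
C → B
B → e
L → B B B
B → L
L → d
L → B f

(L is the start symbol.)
In L → d C: C is at the end, add FOLLOW(L)

The FOLLOW sets referred to above (computed the same way, to a fixed point):
  FOLLOW(L) = { $, ';', 'd', 'e', 'f' }

Taking the union: FOLLOW(C) = { $, ';', 'd', 'e', 'f' }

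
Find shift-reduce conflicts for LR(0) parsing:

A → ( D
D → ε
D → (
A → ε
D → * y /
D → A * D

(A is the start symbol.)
A shift-reduce conflict occurs when an LR(0) state has both:
  - a complete (reduce) item [A → α .] (dot at the end), and
  - a shift item [B → β . c γ] (dot before a terminal).

Augment with A' → A and build the canonical LR(0) collection (I0 = CLOSURE({[A' → . A]}), then GOTO on every symbol after a dot until no new states appear). It has 11 states:
  I0: { [A → . ( D], [A → .], [A' → . A] }  — shift, reduce
  I1: { [A → ( . D], [A → . ( D], [A → .], [D → . (], [D → . * y /], [D → . A * D], [D → .] }  — shift, 2 reduces
  I2: { [A' → A .] }  — accept
  I3: { [A → ( . D], [A → . ( D], [A → .], [D → ( .], [D → . (], [D → . * y /], [D → . A * D], [D → .] }  — shift, 3 reduces
  I4: { [D → * . y /] }  — shift
  I5: { [D → A . * D] }  — shift
  I6: { [A → ( D .] }  — reduce
  I7: { [A → . ( D], [A → .], [D → . (], [D → . * y /], [D → . A * D], [D → .], [D → A * . D] }  — shift, 2 reduces
  I8: { [D → A * D .] }  — reduce
  I9: { [D → * y . /] }  — shift
  I10: { [D → * y / .] }  — reduce

I0 contains reduce item [A → .] and shift item [A → . ( D] — shift-reduce conflict.
I1 contains reduce items [A → .], [D → .] and shift items [A → . ( D], [D → . (], [D → . * y /] — shift-reduce conflict.
I3 contains reduce items [A → .], [D → .], [D → ( .] and shift items [A → . ( D], [D → . (], [D → . * y /] — shift-reduce conflict.
I7 contains reduce items [A → .], [D → .] and shift items [A → . ( D], [D → . (], [D → . * y /] — shift-reduce conflict.

Answer: Yes — I0: [A → .] vs [A → . ( D]; I1: [A → .] vs [A → . ( D]; I3: [A → .] vs [A → . ( D]; I7: [A → .] vs [A → . ( D]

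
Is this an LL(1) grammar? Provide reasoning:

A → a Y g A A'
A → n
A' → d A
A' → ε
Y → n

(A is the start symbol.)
No. Predict set conflict for A': { 'd' }

Relevant sets:
  FOLLOW(A') = { $, 'd' }

For A:
  PREDICT(A → a Y g A A') = { 'a' }
  PREDICT(A → n) = { 'n' }
For A':
  PREDICT(A' → d A) = { 'd' }
  PREDICT(A' → ε) = { $, 'd' }
Y has a single production, so nothing to check there.

Conflict found: Predict set conflict for A': { 'd' }
The grammar is NOT LL(1).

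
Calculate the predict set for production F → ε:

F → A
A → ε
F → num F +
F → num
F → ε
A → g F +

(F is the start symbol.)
PREDICT(F → ε) = (FIRST(RHS) \ {ε}) ∪ (FOLLOW(F) if ε ∈ FIRST(RHS), i.e. RHS ⇒* ε)
The right-hand side is ε (FIRST(ε) = { ε }), so the predict set is FOLLOW(F) = { $, '+' }
PREDICT(F → ε) = { $, '+' }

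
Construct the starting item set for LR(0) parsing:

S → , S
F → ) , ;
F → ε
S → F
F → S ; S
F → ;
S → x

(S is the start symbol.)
First, augment the grammar with S' → S
I₀ = CLOSURE({ [S' → . S] }):
  [S' → . S] has the dot before S: add [S → . , S], [S → . F], [S → . x]
  [S → . F] has the dot before F: add [F → . ) , ;], [F → .], [F → . S ; S], [F → . ;]
No further items can be added.

I₀ = { [F → . ) , ;], [F → . ;], [F → . S ; S], [F → .], [S → . , S], [S → . F], [S → . x], [S' → . S] }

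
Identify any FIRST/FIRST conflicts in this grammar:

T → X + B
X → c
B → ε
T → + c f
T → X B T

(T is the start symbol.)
FIRST sets of the non-terminals at (or reachable through a nullable prefix from) the front of some alternative:
  FIRST(X) = { 'c' }

Productions for T:
  T → X + B: FIRST = { 'c' }
  T → + c f: FIRST = { '+' }
  T → X B T: FIRST = { 'c' }
X, B have only one production, so no FIRST/FIRST conflict is possible there.

Conflict for T: T → X + B and T → X B T
  Overlap: { 'c' }

Answer: Yes. T → X '+' B / T → X B T on { 'c' }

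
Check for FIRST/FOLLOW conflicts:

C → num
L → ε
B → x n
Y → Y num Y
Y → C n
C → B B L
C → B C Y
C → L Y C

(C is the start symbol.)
A FIRST/FOLLOW conflict occurs when a non-terminal N has a nullable alternative N → β (β ⇒* ε) and another alternative N → α with FIRST(α) ∩ FOLLOW(N) ≠ ∅: on such a lookahead the parser cannot decide between expanding α and letting N vanish via β.

Nullable non-terminals: L.
L has a nullable alternative but only one production, so nothing to check.

B, C, Y have no nullable alternative, so no FIRST/FOLLOW check is needed there.

No FIRST/FOLLOW conflicts found.

Answer: No FIRST/FOLLOW conflicts.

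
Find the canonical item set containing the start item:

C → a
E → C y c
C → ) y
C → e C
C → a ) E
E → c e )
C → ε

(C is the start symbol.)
First, augment the grammar with C' → C
I₀ = CLOSURE({ [C' → . C] }):
  [C' → . C] has the dot before C: add [C → . a], [C → . ) y], [C → . e C], [C → . a ) E], [C → .]
No further items can be added.

I₀ = { [C → . ) y], [C → . a ) E], [C → . a], [C → . e C], [C → .], [C' → . C] }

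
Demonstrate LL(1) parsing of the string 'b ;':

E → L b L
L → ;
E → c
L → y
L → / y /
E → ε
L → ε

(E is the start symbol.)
Stack is shown with the top on the left.

Stack    Input  Action
----------------------
E $      b ; $  output E → L b L
L b L $  b ; $  output L → ε
b L $    b ; $  match 'b'
L $      ; $    output L → ;
; $      ; $    match ';'
$        $      accept

The string is accepted.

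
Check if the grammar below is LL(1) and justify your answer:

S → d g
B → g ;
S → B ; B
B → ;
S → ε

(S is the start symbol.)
Yes, the grammar is LL(1).

Relevant sets:
  FIRST(B) = { ';', 'g' }
  FOLLOW(S) = { $ }

For S:
  PREDICT(S → d g) = { 'd' }
  PREDICT(S → B ';' B) = { ';', 'g' }
  PREDICT(S → ε) = { $ }
For B:
  PREDICT(B → g ';') = { 'g' }
  PREDICT(B → ';') = { ';' }

All predict sets are disjoint. The grammar IS LL(1).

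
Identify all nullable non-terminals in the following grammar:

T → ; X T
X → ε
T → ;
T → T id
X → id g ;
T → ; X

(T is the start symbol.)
A non-terminal is nullable if it can derive ε (the empty string): either it has an ε-production, or it has a production whose right-hand side consists entirely of nullable non-terminals.

ε-productions: X → ε
So X is immediately nullable.
No further non-terminal can be added: every production for the remaining non-terminals contains a terminal or a non-nullable non-terminal.
Nullable = { 'X' }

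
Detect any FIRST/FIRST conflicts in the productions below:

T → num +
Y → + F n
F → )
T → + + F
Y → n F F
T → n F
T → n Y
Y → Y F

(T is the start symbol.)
FIRST sets of the non-terminals at (or reachable through a nullable prefix from) the front of some alternative:
  FIRST(Y) = { '+', 'n' }

Productions for T:
  T → num +: FIRST = { 'num' }
  T → + + F: FIRST = { '+' }
  T → n F: FIRST = { 'n' }
  T → n Y: FIRST = { 'n' }
Productions for Y:
  Y → + F n: FIRST = { '+' }
  Y → n F F: FIRST = { 'n' }
  Y → Y F: FIRST = { '+', 'n' }
F has only one production, so no FIRST/FIRST conflict is possible there.

Conflict for T: T → n F and T → n Y
  Overlap: { 'n' }
Conflict for Y: Y → + F n and Y → Y F
  Overlap: { '+' }
Conflict for Y: Y → n F F and Y → Y F
  Overlap: { 'n' }

Answer: Yes. T → n F / T → n Y on { 'n' }; Y → '+' F n / Y → Y F on { '+' }; Y → n F F / Y → Y F on { 'n' }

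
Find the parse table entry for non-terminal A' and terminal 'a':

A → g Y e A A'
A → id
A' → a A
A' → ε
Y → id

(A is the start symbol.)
To find M[A', 'a'], we find productions for A' where 'a' is in the predict set (PREDICT(N → α) = (FIRST(α) \ {ε}) ∪ (FOLLOW(N) if α ⇒* ε)).

Relevant sets:
  FOLLOW(A') = { $, 'a' }

A' → a A: PREDICT = { 'a' }
  'a' is in predict set, so this production goes in M[A', 'a']
A' → ε: PREDICT = { $, 'a' }
  'a' is in predict set, so this production goes in M[A', 'a']

M[A', 'a'] = A' → a A, A' → ε  (a multiply-defined cell — the grammar is not LL(1))

Answer: A' → a A, A' → ε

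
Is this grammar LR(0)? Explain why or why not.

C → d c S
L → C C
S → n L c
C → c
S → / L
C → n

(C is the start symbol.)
A grammar is LR(0) if no state in the canonical LR(0) collection has:
  - both a shift item (dot before a terminal) and a complete item (shift-reduce conflict), or
  - two or more complete items (reduce-reduce conflict; the accept item [C' → C .] counts as a complete item here).

Augment with C' → C and build the canonical LR(0) collection (I0 = CLOSURE({[C' → . C]}), then GOTO on every symbol after a dot until no new states appear). It has 14 states:
  I0: { [C → . c], [C → . d c S], [C → . n], [C' → . C] }  — shift
  I1: { [C' → C .] }  — accept
  I2: { [C → c .] }  — reduce
  I3: { [C → d . c S] }  — shift
  I4: { [C → n .] }  — reduce
  I5: { [C → d c . S], [S → . / L], [S → . n L c] }  — shift
  I6: { [C → . c], [C → . d c S], [C → . n], [L → . C C], [S → / . L] }  — shift
  I7: { [C → d c S .] }  — reduce
  I8: { [C → . c], [C → . d c S], [C → . n], [L → . C C], [S → n . L c] }  — shift
  I9: { [C → . c], [C → . d c S], [C → . n], [L → C . C] }  — shift
  I10: { [S → n L . c] }  — shift
  I11: { [S → n L c .] }  — reduce
  I12: { [L → C C .] }  — reduce
  I13: { [S → / L .] }  — reduce

Every state is either a pure shift/goto state or contains exactly one complete item and nothing to shift — no conflicts. The grammar is LR(0).

Answer: Yes, the grammar is LR(0)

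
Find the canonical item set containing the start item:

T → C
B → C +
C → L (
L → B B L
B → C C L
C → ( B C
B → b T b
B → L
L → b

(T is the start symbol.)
{ [B → . C +], [B → . C C L], [B → . L], [B → . b T b], [C → . ( B C], [C → . L (], [L → . B B L], [L → . b], [T → . C], [T' → . T] }

First, augment the grammar with T' → T
I₀ = CLOSURE({ [T' → . T] }):
  [T' → . T] has the dot before T: add [T → . C]
  [T → . C] has the dot before C: add [C → . L (], [C → . ( B C]
  [C → . L (] has the dot before L: add [L → . B B L], [L → . b]
  [L → . B B L] has the dot before B: add [B → . C +], [B → . C C L], [B → . b T b], [B → . L]
No further items can be added.

I₀ = { [B → . C +], [B → . C C L], [B → . L], [B → . b T b], [C → . ( B C], [C → . L (], [L → . B B L], [L → . b], [T → . C], [T' → . T] }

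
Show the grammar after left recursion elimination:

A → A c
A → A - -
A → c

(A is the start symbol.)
A → c A'
A' → c A'
A' → - - A'
A' → ε

A is directly left-recursive. The standard transformation for
  A → A α₁ | ... | A α_m | β₁ | ... | β_n
is
  A  → β₁ A' | ... | β_n A'
  A' → α₁ A' | ... | α_m A' | ε

A → c becomes A → c A'
A → A c becomes A' → c A'
A → A - - becomes A' → - - A'
Add A' → ε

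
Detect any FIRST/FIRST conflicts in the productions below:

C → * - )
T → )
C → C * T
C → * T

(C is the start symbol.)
Yes. C → '*' '-' ')' / C → C '*' T on { '*' }; C → '*' '-' ')' / C → '*' T on { '*' }; C → C '*' T / C → '*' T on { '*' }

FIRST sets of the non-terminals at (or reachable through a nullable prefix from) the front of some alternative:
  FIRST(C) = { '*' }

Productions for C:
  C → * - ): FIRST = { '*' }
  C → C * T: FIRST = { '*' }
  C → * T: FIRST = { '*' }
T has only one production, so no FIRST/FIRST conflict is possible there.

Conflict for C: C → * - ) and C → C * T
  Overlap: { '*' }
Conflict for C: C → * - ) and C → * T
  Overlap: { '*' }
Conflict for C: C → C * T and C → * T
  Overlap: { '*' }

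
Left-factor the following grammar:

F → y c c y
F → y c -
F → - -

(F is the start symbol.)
F → y c F'
F' → c y
F' → -
F → - -

Left-factoring transforms A → αβ₁ | αβ₂ into A → αA' and A' → β₁ | β₂
(α is the longest common prefix among the alternatives). Repeat until
no nonterminal has two alternatives with a common prefix.

Round 1: F has alternatives sharing prefix 'y c'. Introduce F': F → y c F'
  Add: F' → c y
  Add: F' → -

No remaining common prefixes — done.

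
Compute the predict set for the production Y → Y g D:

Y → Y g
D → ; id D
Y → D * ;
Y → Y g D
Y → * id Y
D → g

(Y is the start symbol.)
PREDICT(Y → Y g D) = (FIRST(RHS) \ {ε}) ∪ (FOLLOW(Y) if ε ∈ FIRST(RHS), i.e. RHS ⇒* ε)
FIRST(Y) = { '*', ';', 'g' }
FIRST(Y g D) = { '*', ';', 'g' }
ε ∉ FIRST(Y g D), so FOLLOW(Y) is not added.
PREDICT(Y → Y g D) = { '*', ';', 'g' }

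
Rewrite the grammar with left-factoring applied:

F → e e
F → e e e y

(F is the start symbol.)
Left-factoring transforms A → αβ₁ | αβ₂ into A → αA' and A' → β₁ | β₂
(α is the longest common prefix among the alternatives). Repeat until
no nonterminal has two alternatives with a common prefix.

Round 1: F has alternatives sharing prefix 'e e'. Introduce F': F → e e F'
  Add: F' → ε
  Add: F' → e y

No remaining common prefixes — done.

Resulting grammar:
F → e e F'
F' → ε
F' → e y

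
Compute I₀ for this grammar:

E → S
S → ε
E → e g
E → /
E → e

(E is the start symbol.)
First, augment the grammar with E' → E
I₀ = CLOSURE({ [E' → . E] }):
  [E' → . E] has the dot before E: add [E → . S], [E → . e g], [E → . /], [E → . e]
  [E → . S] has the dot before S: add [S → .]
No further items can be added.

I₀ = { [E → . /], [E → . S], [E → . e g], [E → . e], [E' → . E], [S → .] }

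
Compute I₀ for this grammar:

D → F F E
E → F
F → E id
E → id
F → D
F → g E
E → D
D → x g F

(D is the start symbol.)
{ [D → . F F E], [D → . x g F], [D' → . D], [E → . D], [E → . F], [E → . id], [F → . D], [F → . E id], [F → . g E] }

First, augment the grammar with D' → D
I₀ = CLOSURE({ [D' → . D] }):
  [D' → . D] has the dot before D: add [D → . F F E], [D → . x g F]
  [D → . F F E] has the dot before F: add [F → . E id], [F → . D], [F → . g E]
  [F → . E id] has the dot before E: add [E → . F], [E → . id], [E → . D]
No further items can be added.

I₀ = { [D → . F F E], [D → . x g F], [D' → . D], [E → . D], [E → . F], [E → . id], [F → . D], [F → . E id], [F → . g E] }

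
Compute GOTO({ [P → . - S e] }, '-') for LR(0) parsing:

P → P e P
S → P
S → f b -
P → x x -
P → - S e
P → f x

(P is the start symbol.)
{ [P → - . S e], [P → . - S e], [P → . P e P], [P → . f x], [P → . x x -], [S → . P], [S → . f b -] }

GOTO(I, '-') = CLOSURE({ [A → αX.β] : [A → α.Xβ] ∈ I, X = '-' })

Items with dot before '-', with the dot advanced:
  [P → . - S e] → [P → - . S e]
Closure of the advanced items:
  [P → - . S e] has the dot before S: add [S → . P], [S → . f b -]
  [S → . P] has the dot before P: add [P → . P e P], [P → . x x -], [P → . - S e], [P → . f x]

GOTO = { [P → - . S e], [P → . - S e], [P → . P e P], [P → . f x], [P → . x x -], [S → . P], [S → . f b -] }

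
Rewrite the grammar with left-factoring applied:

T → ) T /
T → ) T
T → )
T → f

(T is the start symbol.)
T → ) T'
T' → T T''
T'' → /
T'' → ε
T' → ε
T → f

Left-factoring transforms A → αβ₁ | αβ₂ into A → αA' and A' → β₁ | β₂
(α is the longest common prefix among the alternatives). Repeat until
no nonterminal has two alternatives with a common prefix.

Round 1: T has alternatives sharing prefix ')'. Introduce T': T → ) T'
  Add: T' → T /
  Add: T' → T
  Add: T' → ε

Round 2: T' has alternatives sharing prefix 'T'. Introduce T'': T' → T T''
  Add: T'' → /
  Add: T'' → ε

No remaining common prefixes — done.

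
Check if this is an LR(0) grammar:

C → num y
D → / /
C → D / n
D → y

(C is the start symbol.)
Yes, the grammar is LR(0)

Augment with C' → C and build the canonical LR(0) collection (I0 = CLOSURE({[C' → . C]}), then GOTO on every symbol after a dot until no new states appear). It has 10 states:
  I0: { [C → . D / n], [C → . num y], [C' → . C], [D → . / /], [D → . y] }  — shift
  I1: { [D → / . /] }  — shift
  I2: { [C' → C .] }  — accept
  I3: { [C → D . / n] }  — shift
  I4: { [C → num . y] }  — shift
  I5: { [D → y .] }  — reduce
  I6: { [C → num y .] }  — reduce
  I7: { [C → D / . n] }  — shift
  I8: { [C → D / n .] }  — reduce
  I9: { [D → / / .] }  — reduce

Every state is either a pure shift/goto state or contains exactly one complete item and nothing to shift — no conflicts. The grammar is LR(0).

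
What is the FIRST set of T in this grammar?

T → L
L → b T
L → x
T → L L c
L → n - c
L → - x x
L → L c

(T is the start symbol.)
{ '-', 'b', 'n', 'x' }

To compute FIRST(T), examine every production with T on the left-hand side, reading each right-hand side left to right until a non-nullable symbol is reached.

FIRST sets of the other non-terminals involved (by the same procedure, iterated to a fixed point):
  FIRST(L) = { '-', 'b', 'n', 'x' }

From T → L:
  - L is a non-terminal: add FIRST(L) \ {ε} = { '-', 'b', 'n', 'x' }
    L is not nullable, so stop
From T → L L c:
  - L is a non-terminal: add FIRST(L) \ {ε} = { '-', 'b', 'n', 'x' }
    L is not nullable, so stop

Collecting: FIRST(T) = { '-', 'b', 'n', 'x' }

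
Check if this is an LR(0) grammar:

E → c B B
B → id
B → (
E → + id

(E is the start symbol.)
Yes, the grammar is LR(0)

Augment with E' → E and build the canonical LR(0) collection (I0 = CLOSURE({[E' → . E]}), then GOTO on every symbol after a dot until no new states appear). It has 9 states:
  I0: { [E → . + id], [E → . c B B], [E' → . E] }  — shift
  I1: { [E → + . id] }  — shift
  I2: { [E' → E .] }  — accept
  I3: { [B → . (], [B → . id], [E → c . B B] }  — shift
  I4: { [B → ( .] }  — reduce
  I5: { [B → . (], [B → . id], [E → c B . B] }  — shift
  I6: { [B → id .] }  — reduce
  I7: { [E → c B B .] }  — reduce
  I8: { [E → + id .] }  — reduce

Every state is either a pure shift/goto state or contains exactly one complete item and nothing to shift — no conflicts. The grammar is LR(0).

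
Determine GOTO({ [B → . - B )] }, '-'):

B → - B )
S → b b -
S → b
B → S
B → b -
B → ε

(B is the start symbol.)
GOTO(I, '-') = CLOSURE({ [A → αX.β] : [A → α.Xβ] ∈ I, X = '-' })

Items with dot before '-', with the dot advanced:
  [B → . - B )] → [B → - . B )]
Closure of the advanced items:
  [B → - . B )] has the dot before B: add [B → . - B )], [B → . S], [B → . b -], [B → .]
  [B → . S] has the dot before S: add [S → . b b -], [S → . b]

GOTO = { [B → - . B )], [B → . - B )], [B → . S], [B → . b -], [B → .], [S → . b b -], [S → . b] }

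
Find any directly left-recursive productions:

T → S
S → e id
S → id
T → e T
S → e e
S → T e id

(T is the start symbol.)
Direct left recursion occurs when N → N α for some non-terminal N (the right-hand side begins with the left-hand side itself).

T → S: starts with S
S → e id: starts with e
S → id: starts with id
T → e T: starts with e
S → e e: starts with e
S → T e id: starts with T

No direct left recursion found.

Answer: No direct left recursion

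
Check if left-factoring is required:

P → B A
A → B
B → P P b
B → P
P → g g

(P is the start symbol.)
Left-factoring is needed when two productions for the same non-terminal
share a common prefix on the right-hand side.

Productions for P:
  P → B A
  P → g g
Productions for B:
  B → P P b
  B → P

Found common prefix 'P' in productions for B

Answer: Yes, B has productions with common prefix 'P'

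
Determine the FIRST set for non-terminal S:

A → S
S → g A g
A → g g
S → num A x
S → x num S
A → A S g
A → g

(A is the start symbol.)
To compute FIRST(S), examine every production with S on the left-hand side, reading each right-hand side left to right until a non-nullable symbol is reached.

From S → g A g:
  - g is a terminal: add 'g' and stop
From S → num A x:
  - num is a terminal: add 'num' and stop
From S → x num S:
  - x is a terminal: add 'x' and stop

Collecting: FIRST(S) = { 'g', 'num', 'x' }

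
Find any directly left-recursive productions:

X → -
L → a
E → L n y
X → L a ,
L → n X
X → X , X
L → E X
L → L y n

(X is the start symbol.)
Direct left recursion occurs when N → N α for some non-terminal N (the right-hand side begins with the left-hand side itself).

X → -: starts with '-'
L → a: starts with a
E → L n y: starts with L
X → L a ,: starts with L
L → n X: starts with n
X → X , X: LEFT RECURSIVE (starts with X)
L → E X: starts with E
L → L y n: LEFT RECURSIVE (starts with L)

The grammar has direct left recursion on: X, L.

Answer: Yes, X, L are left-recursive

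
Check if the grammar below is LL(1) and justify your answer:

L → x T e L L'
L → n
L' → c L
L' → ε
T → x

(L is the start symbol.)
No. Predict set conflict for L': { 'c' }

A grammar is LL(1) if for each non-terminal N with multiple productions, the predict sets of those productions are pairwise disjoint, where PREDICT(N → α) = (FIRST(α) \ {ε}) ∪ (FOLLOW(N) if α ⇒* ε).

Relevant sets:
  FOLLOW(L') = { $, 'c' }

For L:
  PREDICT(L → x T e L L') = { 'x' }
  PREDICT(L → n) = { 'n' }
For L':
  PREDICT(L' → c L) = { 'c' }
  PREDICT(L' → ε) = { $, 'c' }
T has a single production, so nothing to check there.

Conflict found: Predict set conflict for L': { 'c' }
The grammar is NOT LL(1).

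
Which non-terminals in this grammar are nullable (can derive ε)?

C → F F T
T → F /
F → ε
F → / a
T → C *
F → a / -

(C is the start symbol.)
{ 'F' }

ε-productions: F → ε
So F is immediately nullable.
No further non-terminal can be added: every production for the remaining non-terminals contains a terminal or a non-nullable non-terminal.
Nullable = { 'F' }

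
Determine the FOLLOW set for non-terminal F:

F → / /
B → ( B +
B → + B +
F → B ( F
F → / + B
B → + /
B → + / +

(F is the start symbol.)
{ $ }

F is the start symbol, so $ ∈ FOLLOW(F).
In F → B ( F: F is at the end; this adds FOLLOW(F) to itself — nothing new

Taking the union: FOLLOW(F) = { $ }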